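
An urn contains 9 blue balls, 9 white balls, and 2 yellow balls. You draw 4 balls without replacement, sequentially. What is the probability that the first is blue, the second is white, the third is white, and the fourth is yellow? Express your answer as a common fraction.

18/1615

Chain rule:
P = 9/20 × 9/19 × 8/18 × 2/17 = 1296/116280 = 18/1615.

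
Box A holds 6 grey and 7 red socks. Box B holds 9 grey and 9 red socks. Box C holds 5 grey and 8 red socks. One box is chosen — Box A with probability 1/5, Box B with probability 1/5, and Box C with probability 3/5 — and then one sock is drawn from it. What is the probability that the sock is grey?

From Box A: P(grey) = 6/13.
From Box B: P(grey) = 9/18.
From Box C: P(grey) = 5/13.
Total probability = (1/5)(6/13) + (1/5)(9/18) + (3/5)(5/13) = 11/26.

11/26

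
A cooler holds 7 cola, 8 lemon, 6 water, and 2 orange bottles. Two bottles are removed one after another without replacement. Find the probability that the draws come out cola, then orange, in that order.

7/253

Each draw changes the counts, so multiply the conditional probabilities along the sequence:
P = 7/23 × 2/22 = 14/506 = 7/253.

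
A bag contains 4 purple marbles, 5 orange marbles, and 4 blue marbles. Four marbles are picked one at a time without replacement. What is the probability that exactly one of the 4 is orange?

One ordering (orange drawn first) has probability 5/13 × 8/12 × 7/11 × 6/10 = 1680/17160 = 14/143.
There are C(4,1) = 4 such orderings, each equally likely, so P = 4 × 14/143 = 56/143.

56/143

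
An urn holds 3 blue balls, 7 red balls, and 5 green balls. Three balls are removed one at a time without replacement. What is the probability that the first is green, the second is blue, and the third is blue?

1/91

Chain rule:
P = 5/15 × 3/14 × 2/13 = 30/2730 = 1/91.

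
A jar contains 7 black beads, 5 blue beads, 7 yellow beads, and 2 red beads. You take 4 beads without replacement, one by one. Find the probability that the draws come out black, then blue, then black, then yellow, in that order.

7/684

Multiply the probability of each draw given the previous ones:
P = 7/21 × 5/20 × 6/19 × 7/18 = 1470/143640 = 7/684.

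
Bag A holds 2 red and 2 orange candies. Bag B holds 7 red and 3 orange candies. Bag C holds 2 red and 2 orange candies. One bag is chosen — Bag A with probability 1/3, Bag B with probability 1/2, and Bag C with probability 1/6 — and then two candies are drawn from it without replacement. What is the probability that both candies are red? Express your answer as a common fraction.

From Bag A: P(both red) = (2/4)(1/3) = 1/6.
From Bag B: P(both red) = (7/10)(6/9) = 7/15.
From Bag C: P(both red) = (2/4)(1/3) = 1/6.
Total probability = (1/3)(1/6) + (1/2)(7/15) + (1/6)(1/6) = 19/60.

19/60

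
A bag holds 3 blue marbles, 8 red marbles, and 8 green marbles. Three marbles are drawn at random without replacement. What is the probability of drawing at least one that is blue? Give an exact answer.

P(no blue) = 16/19 × 15/18 × 14/17 = 3360/5814 = 560/969.
P(at least one) = 1 − 560/969 = 409/969.

409/969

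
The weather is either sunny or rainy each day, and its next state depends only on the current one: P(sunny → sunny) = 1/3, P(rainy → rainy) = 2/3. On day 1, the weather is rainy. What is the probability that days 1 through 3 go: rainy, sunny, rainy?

2/9

Day 1 is given. For each transition, use the conditional probability from the current state:
P(sunny | rainy) = 1/3; P(rainy | sunny) = 2/3.
P = 1/3 × 2/3 = 2/9.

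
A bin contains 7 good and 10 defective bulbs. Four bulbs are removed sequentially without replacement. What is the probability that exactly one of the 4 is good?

6/17

One ordering (good drawn first) has probability 7/17 × 10/16 × 9/15 × 8/14 = 5040/57120 = 3/34.
There are C(4,1) = 4 such orderings, each equally likely, so P = 4 × 3/34 = 6/17.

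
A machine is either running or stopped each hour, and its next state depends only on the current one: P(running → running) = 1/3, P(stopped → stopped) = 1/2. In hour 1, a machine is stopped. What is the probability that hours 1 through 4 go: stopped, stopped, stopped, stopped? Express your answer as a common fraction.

1/8

Hour 1 is given. For each transition, use the conditional probability from the current state:
P(stopped | stopped) = 1/2; P(stopped | stopped) = 1/2; P(stopped | stopped) = 1/2.
P = 1/2 × 1/2 × 1/2 = 1/8.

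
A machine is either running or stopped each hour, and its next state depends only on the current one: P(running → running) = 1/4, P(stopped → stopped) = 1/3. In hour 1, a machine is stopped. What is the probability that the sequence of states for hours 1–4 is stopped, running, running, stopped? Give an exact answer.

Hour 1 is given. For each transition, use the conditional probability from the current state:
P(running | stopped) = 2/3; P(running | running) = 1/4; P(stopped | running) = 3/4.
P = 2/3 × 1/4 × 3/4 = 6/48 = 1/8.

1/8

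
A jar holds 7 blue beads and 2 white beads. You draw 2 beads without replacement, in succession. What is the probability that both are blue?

7/12

P(all blue) = 7/9 × 6/8 = 42/72 = 7/12.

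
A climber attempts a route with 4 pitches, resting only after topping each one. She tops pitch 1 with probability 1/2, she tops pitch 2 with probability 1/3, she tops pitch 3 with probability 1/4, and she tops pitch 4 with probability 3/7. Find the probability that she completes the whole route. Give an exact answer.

1/56

Multiplying along the chain,
P = 1/2 × 1/3 × 1/4 × 3/7 = 3/168 = 1/56.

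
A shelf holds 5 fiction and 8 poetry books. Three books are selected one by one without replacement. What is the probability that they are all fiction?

5/143

P = 5/13 × 4/12 × 3/11 = 60/1716 = 5/143.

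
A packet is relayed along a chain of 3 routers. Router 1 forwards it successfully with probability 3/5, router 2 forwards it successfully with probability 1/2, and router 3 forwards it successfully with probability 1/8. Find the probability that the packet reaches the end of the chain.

Multiplying along the chain,
P = 3/5 × 1/2 × 1/8 = 3/80.

3/80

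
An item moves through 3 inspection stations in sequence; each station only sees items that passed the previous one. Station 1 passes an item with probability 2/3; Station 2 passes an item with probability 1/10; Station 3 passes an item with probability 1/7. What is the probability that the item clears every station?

1/105

The events are sequential, so multiply the conditional probabilities:
P = 2/3 × 1/10 × 1/7 = 2/210 = 1/105.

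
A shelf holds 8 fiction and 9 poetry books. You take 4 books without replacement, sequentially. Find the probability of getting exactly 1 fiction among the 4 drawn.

One ordering (fiction drawn first) has probability 8/17 × 9/16 × 8/15 × 7/14 = 4032/57120 = 6/85.
There are C(4,1) = 4 such orderings, each equally likely, so P = 4 × 6/85 = 24/85.

24/85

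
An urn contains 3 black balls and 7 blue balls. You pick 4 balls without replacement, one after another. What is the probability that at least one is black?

5/6

P(no black) = 7/10 × 6/9 × 5/8 × 4/7 = 840/5040 = 1/6.
P(at least one) = 1 − 1/6 = 5/6.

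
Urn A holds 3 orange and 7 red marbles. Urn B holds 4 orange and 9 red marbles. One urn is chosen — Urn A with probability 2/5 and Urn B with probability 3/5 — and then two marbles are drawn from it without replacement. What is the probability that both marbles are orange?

71/975

From Urn A: P(both orange) = (3/10)(2/9) = 1/15.
From Urn B: P(both orange) = (4/13)(3/12) = 1/13.
Total probability = (2/5)(1/15) + (3/5)(1/13) = 71/975.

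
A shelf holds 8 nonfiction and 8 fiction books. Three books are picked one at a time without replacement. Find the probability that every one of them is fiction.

P = 8/16 × 7/15 × 6/14 = 336/3360 = 1/10.

1/10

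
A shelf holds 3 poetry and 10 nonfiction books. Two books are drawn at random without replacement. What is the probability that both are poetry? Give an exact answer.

1/26

P = 3/13 × 2/12 = 6/156 = 1/26.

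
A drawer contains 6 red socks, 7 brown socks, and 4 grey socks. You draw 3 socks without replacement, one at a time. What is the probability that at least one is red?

P(no red) = 11/17 × 10/16 × 9/15 = 990/4080 = 33/136.
P(at least one) = 1 − 33/136 = 103/136.

103/136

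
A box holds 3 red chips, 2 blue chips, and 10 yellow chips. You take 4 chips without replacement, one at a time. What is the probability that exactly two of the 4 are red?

One ordering (red drawn first) has probability 3/15 × 2/14 × 12/13 × 11/12 = 792/32760 = 11/455.
There are C(4,2) = 6 such orderings, each equally likely, so P = 6 × 11/455 = 66/455.

66/455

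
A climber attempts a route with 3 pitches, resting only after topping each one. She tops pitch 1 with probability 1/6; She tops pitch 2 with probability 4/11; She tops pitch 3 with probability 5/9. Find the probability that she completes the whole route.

10/297

Multiplying along the chain,
P = 1/6 × 4/11 × 5/9 = 20/594 = 10/297.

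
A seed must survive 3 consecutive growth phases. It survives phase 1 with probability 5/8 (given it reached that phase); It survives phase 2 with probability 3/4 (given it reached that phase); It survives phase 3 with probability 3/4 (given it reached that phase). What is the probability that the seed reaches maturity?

45/128

The events are sequential, so multiply the conditional probabilities:
P = 5/8 × 3/4 × 3/4 = 45/128.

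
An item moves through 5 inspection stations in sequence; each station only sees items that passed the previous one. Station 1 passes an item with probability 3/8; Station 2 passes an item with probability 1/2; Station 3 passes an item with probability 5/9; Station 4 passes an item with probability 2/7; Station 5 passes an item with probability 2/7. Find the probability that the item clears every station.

5/588

The events are sequential, so multiply the conditional probabilities:
P = 3/8 × 1/2 × 5/9 × 2/7 × 2/7 = 60/7056 = 5/588.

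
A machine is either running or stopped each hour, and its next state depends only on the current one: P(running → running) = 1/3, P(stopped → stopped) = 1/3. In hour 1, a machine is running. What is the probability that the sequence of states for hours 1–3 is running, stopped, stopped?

Hour 1 is given. For each transition, use the conditional probability from the current state:
P(stopped | running) = 2/3; P(stopped | stopped) = 1/3.
P = 2/3 × 1/3 = 2/9.

2/9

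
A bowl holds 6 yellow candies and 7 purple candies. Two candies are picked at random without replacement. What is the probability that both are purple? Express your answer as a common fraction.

P = 7/13 × 6/12 = 42/156 = 7/26.

7/26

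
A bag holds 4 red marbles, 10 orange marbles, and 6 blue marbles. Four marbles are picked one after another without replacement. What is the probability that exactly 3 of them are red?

64/4845

One ordering (red drawn first) has probability 4/20 × 3/19 × 2/18 × 16/17 = 384/116280 = 16/4845.
There are C(4,3) = 4 such orderings, each equally likely, so P = 4 × 16/4845 = 64/4845.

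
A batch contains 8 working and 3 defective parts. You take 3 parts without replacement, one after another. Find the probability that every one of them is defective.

1/165

P = 3/11 × 2/10 × 1/9 = 6/990 = 1/165.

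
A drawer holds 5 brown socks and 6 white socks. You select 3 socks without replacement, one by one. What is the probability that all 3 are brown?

P = 5/11 × 4/10 × 3/9 = 60/990 = 2/33.

2/33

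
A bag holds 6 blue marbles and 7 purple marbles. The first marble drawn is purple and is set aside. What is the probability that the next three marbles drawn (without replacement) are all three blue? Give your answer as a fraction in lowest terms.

With the first marble removed, 6 blue remain out of 12.
P = 6/12 × 5/11 × 4/10 = 120/1320 = 1/11.

1/11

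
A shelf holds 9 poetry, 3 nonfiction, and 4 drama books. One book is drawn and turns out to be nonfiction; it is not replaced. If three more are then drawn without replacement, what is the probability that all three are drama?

With the first book removed, 4 drama remain out of 15.
P = 4/15 × 3/14 × 2/13 = 24/2730 = 4/455.

4/455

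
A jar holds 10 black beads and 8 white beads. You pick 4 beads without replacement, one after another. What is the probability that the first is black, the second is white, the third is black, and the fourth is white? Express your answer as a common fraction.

Each draw changes the counts, so multiply the conditional probabilities along the sequence:
P = 10/18 × 8/17 × 9/16 × 7/15 = 5040/73440 = 7/102.

7/102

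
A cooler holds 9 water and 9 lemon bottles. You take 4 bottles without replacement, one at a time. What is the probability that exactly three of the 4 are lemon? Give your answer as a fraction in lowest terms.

21/85

One ordering (lemon drawn first) has probability 9/18 × 8/17 × 7/16 × 9/15 = 4536/73440 = 21/340.
There are C(4,3) = 4 such orderings, each equally likely, so P = 4 × 21/340 = 21/85.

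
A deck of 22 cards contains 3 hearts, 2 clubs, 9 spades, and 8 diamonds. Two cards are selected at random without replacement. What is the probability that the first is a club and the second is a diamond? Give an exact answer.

Multiply the probability of each draw given the previous ones:
P = 2/22 × 8/21 = 16/462 = 8/231.

8/231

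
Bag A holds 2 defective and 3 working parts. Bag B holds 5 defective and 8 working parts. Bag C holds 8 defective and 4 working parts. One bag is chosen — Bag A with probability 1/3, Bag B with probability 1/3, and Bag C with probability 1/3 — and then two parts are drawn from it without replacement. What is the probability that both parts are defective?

From Bag A: P(both defective) = (2/5)(1/4) = 1/10.
From Bag B: P(both defective) = (5/13)(4/12) = 5/39.
From Bag C: P(both defective) = (8/12)(7/11) = 14/33.
Total probability = (1/3)(1/10) + (1/3)(5/39) + (1/3)(14/33) = 311/1430.

311/1430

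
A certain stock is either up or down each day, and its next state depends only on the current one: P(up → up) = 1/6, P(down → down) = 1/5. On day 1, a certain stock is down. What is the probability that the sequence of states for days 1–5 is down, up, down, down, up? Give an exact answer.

Day 1 is given. For each transition, use the conditional probability from the current state:
P(up | down) = 4/5; P(down | up) = 5/6; P(down | down) = 1/5; P(up | down) = 4/5.
P = 4/5 × 5/6 × 1/5 × 4/5 = 80/750 = 8/75.

8/75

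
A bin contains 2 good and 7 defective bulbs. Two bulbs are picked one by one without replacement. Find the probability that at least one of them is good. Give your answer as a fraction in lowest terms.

5/12

P(no good) = 7/9 × 6/8 = 42/72 = 7/12.
P(at least one) = 1 − 7/12 = 5/12.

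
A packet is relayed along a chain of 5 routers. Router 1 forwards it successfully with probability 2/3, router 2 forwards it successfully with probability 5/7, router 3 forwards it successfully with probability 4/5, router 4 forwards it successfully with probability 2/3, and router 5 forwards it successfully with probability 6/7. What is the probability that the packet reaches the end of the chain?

32/147

The events are sequential, so multiply the conditional probabilities:
P = 2/3 × 5/7 × 4/5 × 2/3 × 6/7 = 480/2205 = 32/147.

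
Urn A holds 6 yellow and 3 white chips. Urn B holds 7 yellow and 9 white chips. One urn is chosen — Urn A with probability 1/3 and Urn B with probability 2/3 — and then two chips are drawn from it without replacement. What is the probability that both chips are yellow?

23/90

From Urn A: P(both yellow) = (6/9)(5/8) = 5/12.
From Urn B: P(both yellow) = (7/16)(6/15) = 7/40.
Total probability = (1/3)(5/12) + (2/3)(7/40) = 23/90.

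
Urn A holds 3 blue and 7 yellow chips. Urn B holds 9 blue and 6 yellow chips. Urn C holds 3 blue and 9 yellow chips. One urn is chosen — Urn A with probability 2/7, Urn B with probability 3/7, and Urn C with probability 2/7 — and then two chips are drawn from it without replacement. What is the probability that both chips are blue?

From Urn A: P(both blue) = (3/10)(2/9) = 1/15.
From Urn B: P(both blue) = (9/15)(8/14) = 12/35.
From Urn C: P(both blue) = (3/12)(2/11) = 1/22.
Total probability = (2/7)(1/15) + (3/7)(12/35) + (2/7)(1/22) = 1447/8085.

1447/8085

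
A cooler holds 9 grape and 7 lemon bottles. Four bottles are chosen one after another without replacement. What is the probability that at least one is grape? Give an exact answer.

P(no grape) = 7/16 × 6/15 × 5/14 × 4/13 = 840/43680 = 1/52.
P(at least one) = 1 − 1/52 = 51/52.

51/52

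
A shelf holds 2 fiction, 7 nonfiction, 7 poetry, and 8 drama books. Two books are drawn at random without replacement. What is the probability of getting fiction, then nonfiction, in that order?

7/276

Each draw changes the counts, so multiply the conditional probabilities along the sequence:
P = 2/24 × 7/23 = 14/552 = 7/276.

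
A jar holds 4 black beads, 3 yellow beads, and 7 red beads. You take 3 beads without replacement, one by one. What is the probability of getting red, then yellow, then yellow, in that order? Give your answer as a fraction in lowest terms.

1/52

Chain rule:
P = 7/14 × 3/13 × 2/12 = 42/2184 = 1/52.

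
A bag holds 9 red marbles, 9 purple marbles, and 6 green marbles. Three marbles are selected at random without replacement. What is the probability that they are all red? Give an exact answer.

P = 9/24 × 8/23 × 7/22 = 504/12144 = 21/506.

21/506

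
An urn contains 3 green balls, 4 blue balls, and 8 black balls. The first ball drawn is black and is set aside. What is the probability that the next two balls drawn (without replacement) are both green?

3/91

With the first ball removed, 3 green remain out of 14.
P = 3/14 × 2/13 = 6/182 = 3/91.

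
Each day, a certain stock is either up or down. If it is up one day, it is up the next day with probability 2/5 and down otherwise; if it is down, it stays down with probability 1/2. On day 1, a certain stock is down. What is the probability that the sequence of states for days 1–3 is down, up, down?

Day 1 is given. For each transition, use the conditional probability from the current state:
P(up | down) = 1/2; P(down | up) = 3/5.
P = 1/2 × 3/5 = 3/10.

3/10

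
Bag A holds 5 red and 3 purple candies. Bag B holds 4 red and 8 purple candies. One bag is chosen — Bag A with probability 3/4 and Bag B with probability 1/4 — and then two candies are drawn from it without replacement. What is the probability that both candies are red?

179/616

From Bag A: P(both red) = (5/8)(4/7) = 5/14.
From Bag B: P(both red) = (4/12)(3/11) = 1/11.
Total probability = (3/4)(5/14) + (1/4)(1/11) = 179/616.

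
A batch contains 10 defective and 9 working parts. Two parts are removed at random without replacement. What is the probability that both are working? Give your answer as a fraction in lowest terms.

4/19

P(all working) = 9/19 × 8/18 = 72/342 = 4/19.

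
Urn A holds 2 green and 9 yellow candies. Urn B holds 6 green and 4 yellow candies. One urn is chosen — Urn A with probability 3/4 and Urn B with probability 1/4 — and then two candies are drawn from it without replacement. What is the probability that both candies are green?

16/165

From Urn A: P(both green) = (2/11)(1/10) = 1/55.
From Urn B: P(both green) = (6/10)(5/9) = 1/3.
Total probability = (3/4)(1/55) + (1/4)(1/3) = 16/165.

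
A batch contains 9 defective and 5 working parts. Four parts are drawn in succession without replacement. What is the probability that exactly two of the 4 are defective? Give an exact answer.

One ordering (defective drawn first) has probability 9/14 × 8/13 × 5/12 × 4/11 = 1440/24024 = 60/1001.
There are C(4,2) = 6 such orderings, each equally likely, so P = 6 × 60/1001 = 360/1001.

360/1001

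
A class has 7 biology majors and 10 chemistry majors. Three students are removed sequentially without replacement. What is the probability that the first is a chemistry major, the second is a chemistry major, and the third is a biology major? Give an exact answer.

21/136

Each draw changes the counts, so multiply the conditional probabilities along the sequence:
P = 10/17 × 9/16 × 7/15 = 630/4080 = 21/136.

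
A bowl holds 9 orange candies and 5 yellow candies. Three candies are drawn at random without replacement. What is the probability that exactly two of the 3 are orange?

One ordering (orange drawn first) has probability 9/14 × 8/13 × 5/12 = 360/2184 = 15/91.
There are C(3,2) = 3 such orderings, each equally likely, so P = 3 × 15/91 = 45/91.

45/91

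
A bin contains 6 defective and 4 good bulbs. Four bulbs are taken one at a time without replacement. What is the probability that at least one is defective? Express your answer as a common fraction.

209/210

P(no defective) = 4/10 × 3/9 × 2/8 × 1/7 = 24/5040 = 1/210.
P(at least one) = 1 − 1/210 = 209/210.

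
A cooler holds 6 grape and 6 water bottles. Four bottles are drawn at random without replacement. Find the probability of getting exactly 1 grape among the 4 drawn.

8/33

One ordering (grape drawn first) has probability 6/12 × 6/11 × 5/10 × 4/9 = 720/11880 = 2/33.
There are C(4,1) = 4 such orderings, each equally likely, so P = 4 × 2/33 = 8/33.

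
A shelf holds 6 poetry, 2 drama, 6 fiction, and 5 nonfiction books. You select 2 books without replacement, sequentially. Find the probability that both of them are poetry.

5/57

P(every draw is poetry) = 6/19 × 5/18 = 30/342 = 5/57.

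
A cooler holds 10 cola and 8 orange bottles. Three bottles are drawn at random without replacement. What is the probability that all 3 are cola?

P(all cola) = 10/18 × 9/17 × 8/16 = 720/4896 = 5/34.

5/34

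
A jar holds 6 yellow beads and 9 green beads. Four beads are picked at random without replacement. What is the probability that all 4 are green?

P(every draw is green) = 9/15 × 8/14 × 7/13 × 6/12 = 3024/32760 = 6/65.

6/65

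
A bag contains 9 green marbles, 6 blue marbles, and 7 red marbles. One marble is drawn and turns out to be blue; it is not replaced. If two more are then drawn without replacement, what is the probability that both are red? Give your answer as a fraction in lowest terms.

With the first marble removed, 7 red remain out of 21.
P = 7/21 × 6/20 = 42/420 = 1/10.

1/10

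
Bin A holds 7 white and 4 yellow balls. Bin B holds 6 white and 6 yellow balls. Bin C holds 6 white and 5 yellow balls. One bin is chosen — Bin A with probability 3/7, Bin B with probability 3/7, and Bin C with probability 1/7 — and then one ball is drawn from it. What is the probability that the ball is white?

87/154

From Bin A: P(white) = 7/11.
From Bin B: P(white) = 6/12.
From Bin C: P(white) = 6/11.
Total probability = (3/7)(7/11) + (3/7)(6/12) + (1/7)(6/11) = 87/154.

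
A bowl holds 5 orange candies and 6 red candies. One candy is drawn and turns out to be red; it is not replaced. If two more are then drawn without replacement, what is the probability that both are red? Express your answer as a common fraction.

After the first draw, 5 of the remaining 10 candies are red.
P = 5/10 × 4/9 = 20/90 = 2/9.

2/9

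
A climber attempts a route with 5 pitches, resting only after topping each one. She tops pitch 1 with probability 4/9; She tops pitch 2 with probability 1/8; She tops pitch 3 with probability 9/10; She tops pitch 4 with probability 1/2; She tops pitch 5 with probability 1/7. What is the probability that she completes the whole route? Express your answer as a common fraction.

The events are sequential, so multiply the conditional probabilities:
P = 4/9 × 1/8 × 9/10 × 1/2 × 1/7 = 36/10080 = 1/280.

1/280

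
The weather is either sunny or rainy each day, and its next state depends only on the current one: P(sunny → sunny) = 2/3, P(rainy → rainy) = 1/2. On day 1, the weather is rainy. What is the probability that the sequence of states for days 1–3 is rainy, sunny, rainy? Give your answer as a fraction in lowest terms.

1/6

Day 1 is given. For each transition, use the conditional probability from the current state:
P(sunny | rainy) = 1/2; P(rainy | sunny) = 1/3.
P = 1/2 × 1/3 = 1/6.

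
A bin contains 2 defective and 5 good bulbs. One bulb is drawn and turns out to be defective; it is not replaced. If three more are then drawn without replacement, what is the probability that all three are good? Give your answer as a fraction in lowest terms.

After the first draw, 5 of the remaining 6 bulbs are good.
P = 5/6 × 4/5 × 3/4 = 60/120 = 1/2.

1/2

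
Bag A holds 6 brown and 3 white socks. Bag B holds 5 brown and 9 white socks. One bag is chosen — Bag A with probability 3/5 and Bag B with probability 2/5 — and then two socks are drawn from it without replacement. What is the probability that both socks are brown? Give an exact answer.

From Bag A: P(both brown) = (6/9)(5/8) = 5/12.
From Bag B: P(both brown) = (5/14)(4/13) = 10/91.
Total probability = (3/5)(5/12) + (2/5)(10/91) = 107/364.

107/364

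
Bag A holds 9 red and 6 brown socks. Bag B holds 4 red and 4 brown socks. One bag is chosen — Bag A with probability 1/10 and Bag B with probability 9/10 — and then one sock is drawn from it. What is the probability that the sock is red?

From Bag A: P(red) = 9/15.
From Bag B: P(red) = 4/8.
Total probability = (1/10)(9/15) + (9/10)(4/8) = 51/100.

51/100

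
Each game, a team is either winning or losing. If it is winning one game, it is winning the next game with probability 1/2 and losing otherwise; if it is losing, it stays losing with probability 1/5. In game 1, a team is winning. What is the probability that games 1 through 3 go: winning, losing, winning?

2/5

Game 1 is given. For each transition, use the conditional probability from the current state:
P(losing | winning) = 1/2; P(winning | losing) = 4/5.
P = 1/2 × 4/5 = 4/10 = 2/5.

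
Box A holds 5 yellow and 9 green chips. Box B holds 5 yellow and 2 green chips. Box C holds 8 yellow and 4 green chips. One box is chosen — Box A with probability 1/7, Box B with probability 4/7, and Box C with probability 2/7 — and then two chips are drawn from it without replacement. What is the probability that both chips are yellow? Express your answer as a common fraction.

2866/7007

From Box A: P(both yellow) = (5/14)(4/13) = 10/91.
From Box B: P(both yellow) = (5/7)(4/6) = 10/21.
From Box C: P(both yellow) = (8/12)(7/11) = 14/33.
Total probability = (1/7)(10/91) + (4/7)(10/21) + (2/7)(14/33) = 2866/7007.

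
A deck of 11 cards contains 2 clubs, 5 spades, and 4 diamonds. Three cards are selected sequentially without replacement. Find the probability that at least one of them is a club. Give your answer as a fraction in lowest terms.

P(no clubs) = 9/11 × 8/10 × 7/9 = 504/990 = 28/55.
P(at least one) = 1 − 28/55 = 27/55.

27/55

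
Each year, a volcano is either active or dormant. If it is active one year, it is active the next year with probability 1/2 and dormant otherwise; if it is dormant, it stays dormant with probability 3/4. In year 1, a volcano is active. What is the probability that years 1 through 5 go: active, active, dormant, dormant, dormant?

Year 1 is given. For each transition, use the conditional probability from the current state:
P(active | active) = 1/2; P(dormant | active) = 1/2; P(dormant | dormant) = 3/4; P(dormant | dormant) = 3/4.
P = 1/2 × 1/2 × 3/4 × 3/4 = 9/64.

9/64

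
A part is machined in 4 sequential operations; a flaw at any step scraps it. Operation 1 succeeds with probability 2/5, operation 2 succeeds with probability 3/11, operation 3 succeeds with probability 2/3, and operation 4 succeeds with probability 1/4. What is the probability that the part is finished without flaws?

Each stage is reached only if all earlier stages succeed, so
P = 2/5 × 3/11 × 2/3 × 1/4 = 12/660 = 1/55.

1/55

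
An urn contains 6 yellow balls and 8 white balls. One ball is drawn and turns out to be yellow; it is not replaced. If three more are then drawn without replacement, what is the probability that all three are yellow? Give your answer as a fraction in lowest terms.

After the first draw, 5 of the remaining 13 balls are yellow.
P = 5/13 × 4/12 × 3/11 = 60/1716 = 5/143.

5/143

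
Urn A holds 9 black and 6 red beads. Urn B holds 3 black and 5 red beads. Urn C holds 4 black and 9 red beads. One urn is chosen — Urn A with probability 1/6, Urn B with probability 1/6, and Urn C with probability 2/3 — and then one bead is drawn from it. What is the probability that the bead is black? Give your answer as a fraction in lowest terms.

1147/3120

From Urn A: P(black) = 9/15.
From Urn B: P(black) = 3/8.
From Urn C: P(black) = 4/13.
Total probability = (1/6)(9/15) + (1/6)(3/8) + (2/3)(4/13) = 1147/3120.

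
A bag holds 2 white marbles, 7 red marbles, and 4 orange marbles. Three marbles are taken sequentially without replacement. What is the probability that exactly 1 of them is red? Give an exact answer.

105/286

One ordering (red drawn first) has probability 7/13 × 6/12 × 5/11 = 210/1716 = 35/286.
There are C(3,1) = 3 such orderings, each equally likely, so P = 3 × 35/286 = 105/286.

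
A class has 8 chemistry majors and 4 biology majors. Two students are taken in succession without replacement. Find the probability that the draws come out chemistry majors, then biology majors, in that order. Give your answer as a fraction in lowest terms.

8/33

Chain rule:
P = 8/12 × 4/11 = 32/132 = 8/33.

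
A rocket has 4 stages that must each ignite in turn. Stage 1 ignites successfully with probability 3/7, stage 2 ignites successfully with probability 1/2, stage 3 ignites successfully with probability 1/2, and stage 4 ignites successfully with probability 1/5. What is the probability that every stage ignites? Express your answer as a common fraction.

3/140

Each stage is reached only if all earlier stages succeed, so
P = 3/7 × 1/2 × 1/2 × 1/5 = 3/140.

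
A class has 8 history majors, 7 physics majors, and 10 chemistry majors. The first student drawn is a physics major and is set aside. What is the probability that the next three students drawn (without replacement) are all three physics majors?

5/506

After the first draw, 6 of the remaining 24 students are physics majors.
P = 6/24 × 5/23 × 4/22 = 120/12144 = 5/506.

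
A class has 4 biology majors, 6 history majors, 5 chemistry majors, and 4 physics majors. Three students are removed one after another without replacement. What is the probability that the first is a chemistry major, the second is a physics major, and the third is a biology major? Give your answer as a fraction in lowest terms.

Chain rule:
P = 5/19 × 4/18 × 4/17 = 80/5814 = 40/2907.

40/2907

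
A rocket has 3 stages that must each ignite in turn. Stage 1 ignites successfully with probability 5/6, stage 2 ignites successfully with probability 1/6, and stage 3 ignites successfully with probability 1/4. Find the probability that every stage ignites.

The events are sequential, so multiply the conditional probabilities:
P = 5/6 × 1/6 × 1/4 = 5/144.

5/144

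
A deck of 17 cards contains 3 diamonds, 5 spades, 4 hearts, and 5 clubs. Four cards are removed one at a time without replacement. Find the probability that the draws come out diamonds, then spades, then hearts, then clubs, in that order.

Each draw changes the counts, so multiply the conditional probabilities along the sequence:
P = 3/17 × 5/16 × 4/15 × 5/14 = 300/57120 = 5/952.

5/952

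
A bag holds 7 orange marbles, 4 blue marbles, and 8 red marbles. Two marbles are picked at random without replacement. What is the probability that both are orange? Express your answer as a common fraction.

7/57

P(every draw is orange) = 7/19 × 6/18 = 42/342 = 7/57.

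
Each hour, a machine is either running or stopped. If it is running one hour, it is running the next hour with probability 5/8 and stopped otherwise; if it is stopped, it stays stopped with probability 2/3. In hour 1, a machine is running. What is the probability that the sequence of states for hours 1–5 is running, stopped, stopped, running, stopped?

1/32

Hour 1 is given. For each transition, use the conditional probability from the current state:
P(stopped | running) = 3/8; P(stopped | stopped) = 2/3; P(running | stopped) = 1/3; P(stopped | running) = 3/8.
P = 3/8 × 2/3 × 1/3 × 3/8 = 18/576 = 1/32.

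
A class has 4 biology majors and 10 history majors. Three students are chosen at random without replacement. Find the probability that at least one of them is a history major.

P(no history majors) = 4/14 × 3/13 × 2/12 = 24/2184 = 1/91.
P(at least one) = 1 − 1/91 = 90/91.

90/91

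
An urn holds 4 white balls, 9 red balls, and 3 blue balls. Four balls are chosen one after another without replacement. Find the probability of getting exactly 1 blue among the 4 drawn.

33/70

One ordering (blue drawn first) has probability 3/16 × 13/15 × 12/14 × 11/13 = 5148/43680 = 33/280.
There are C(4,1) = 4 such orderings, each equally likely, so P = 4 × 33/280 = 33/70.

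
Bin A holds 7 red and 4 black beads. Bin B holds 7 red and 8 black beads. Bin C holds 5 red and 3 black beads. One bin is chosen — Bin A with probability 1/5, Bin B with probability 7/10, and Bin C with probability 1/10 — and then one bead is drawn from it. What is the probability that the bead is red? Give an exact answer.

From Bin A: P(red) = 7/11.
From Bin B: P(red) = 7/15.
From Bin C: P(red) = 5/8.
Total probability = (1/5)(7/11) + (7/10)(7/15) + (1/10)(5/8) = 6817/13200.

6817/13200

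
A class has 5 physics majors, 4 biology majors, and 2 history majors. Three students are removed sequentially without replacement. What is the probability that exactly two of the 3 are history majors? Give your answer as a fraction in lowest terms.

3/55

One ordering (history majors drawn first) has probability 2/11 × 1/10 × 9/9 = 18/990 = 1/55.
There are C(3,2) = 3 such orderings, each equally likely, so P = 3 × 1/55 = 3/55.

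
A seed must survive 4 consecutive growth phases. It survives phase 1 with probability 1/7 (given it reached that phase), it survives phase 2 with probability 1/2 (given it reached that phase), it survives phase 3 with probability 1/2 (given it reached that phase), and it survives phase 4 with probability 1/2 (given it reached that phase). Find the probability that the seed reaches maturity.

1/56

The events are sequential, so multiply the conditional probabilities:
P = 1/7 × 1/2 × 1/2 × 1/2 = 1/56.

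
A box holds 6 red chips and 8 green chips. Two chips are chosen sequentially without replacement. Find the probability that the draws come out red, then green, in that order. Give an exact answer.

24/91

Multiply the probability of each draw given the previous ones:
P = 6/14 × 8/13 = 48/182 = 24/91.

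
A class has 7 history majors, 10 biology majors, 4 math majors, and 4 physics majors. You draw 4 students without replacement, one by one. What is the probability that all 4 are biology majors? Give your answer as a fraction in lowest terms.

21/1265

P = 10/25 × 9/24 × 8/23 × 7/22 = 5040/303600 = 21/1265.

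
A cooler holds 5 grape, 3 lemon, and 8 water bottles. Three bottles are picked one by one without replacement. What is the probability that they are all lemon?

P(every draw is lemon) = 3/16 × 2/15 × 1/14 = 6/3360 = 1/560.

1/560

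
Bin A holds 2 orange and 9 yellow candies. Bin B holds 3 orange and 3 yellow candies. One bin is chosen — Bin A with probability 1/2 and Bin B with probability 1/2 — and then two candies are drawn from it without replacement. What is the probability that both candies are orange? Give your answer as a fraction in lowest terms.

From Bin A: P(both orange) = (2/11)(1/10) = 1/55.
From Bin B: P(both orange) = (3/6)(2/5) = 1/5.
Total probability = (1/2)(1/55) + (1/2)(1/5) = 6/55.

6/55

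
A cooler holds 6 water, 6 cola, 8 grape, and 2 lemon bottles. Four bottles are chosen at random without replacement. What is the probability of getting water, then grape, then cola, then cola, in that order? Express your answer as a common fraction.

Chain rule:
P = 6/22 × 8/21 × 6/20 × 5/19 = 1440/175560 = 12/1463.

12/1463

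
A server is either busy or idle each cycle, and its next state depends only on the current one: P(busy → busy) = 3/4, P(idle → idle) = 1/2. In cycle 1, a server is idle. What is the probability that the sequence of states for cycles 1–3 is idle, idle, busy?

Cycle 1 is given. For each transition, use the conditional probability from the current state:
P(idle | idle) = 1/2; P(busy | idle) = 1/2.
P = 1/2 × 1/2 = 1/4.

1/4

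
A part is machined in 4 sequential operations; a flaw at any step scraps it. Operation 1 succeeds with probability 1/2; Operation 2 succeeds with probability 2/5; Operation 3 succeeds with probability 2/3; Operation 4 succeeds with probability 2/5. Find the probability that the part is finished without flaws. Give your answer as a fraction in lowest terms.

4/75

The events are sequential, so multiply the conditional probabilities:
P = 1/2 × 2/5 × 2/3 × 2/5 = 8/150 = 4/75.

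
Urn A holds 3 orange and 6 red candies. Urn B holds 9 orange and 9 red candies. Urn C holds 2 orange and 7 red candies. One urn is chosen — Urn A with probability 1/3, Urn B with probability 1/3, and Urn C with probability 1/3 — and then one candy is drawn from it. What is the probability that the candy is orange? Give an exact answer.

From Urn A: P(orange) = 3/9.
From Urn B: P(orange) = 9/18.
From Urn C: P(orange) = 2/9.
Total probability = (1/3)(3/9) + (1/3)(9/18) + (1/3)(2/9) = 19/54.

19/54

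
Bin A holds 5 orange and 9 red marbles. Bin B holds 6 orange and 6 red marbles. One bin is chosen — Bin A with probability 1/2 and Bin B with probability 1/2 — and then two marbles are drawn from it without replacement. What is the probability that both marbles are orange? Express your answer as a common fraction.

675/4004

From Bin A: P(both orange) = (5/14)(4/13) = 10/91.
From Bin B: P(both orange) = (6/12)(5/11) = 5/22.
Total probability = (1/2)(10/91) + (1/2)(5/22) = 675/4004.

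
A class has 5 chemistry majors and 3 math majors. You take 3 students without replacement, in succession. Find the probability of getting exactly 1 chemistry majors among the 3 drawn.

One ordering (a chemistry major drawn first) has probability 5/8 × 3/7 × 2/6 = 30/336 = 5/56.
There are C(3,1) = 3 such orderings, each equally likely, so P = 3 × 5/56 = 15/56.

15/56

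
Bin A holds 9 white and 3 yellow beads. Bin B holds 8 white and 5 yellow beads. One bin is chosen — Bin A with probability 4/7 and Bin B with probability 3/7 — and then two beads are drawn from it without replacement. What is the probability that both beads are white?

466/1001

From Bin A: P(both white) = (9/12)(8/11) = 6/11.
From Bin B: P(both white) = (8/13)(7/12) = 14/39.
Total probability = (4/7)(6/11) + (3/7)(14/39) = 466/1001.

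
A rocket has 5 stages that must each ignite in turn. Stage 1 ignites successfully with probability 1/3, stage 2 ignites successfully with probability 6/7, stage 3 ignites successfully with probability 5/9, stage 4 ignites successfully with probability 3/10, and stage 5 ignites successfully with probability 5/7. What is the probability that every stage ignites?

5/147

Each stage is reached only if all earlier stages succeed, so
P = 1/3 × 6/7 × 5/9 × 3/10 × 5/7 = 450/13230 = 5/147.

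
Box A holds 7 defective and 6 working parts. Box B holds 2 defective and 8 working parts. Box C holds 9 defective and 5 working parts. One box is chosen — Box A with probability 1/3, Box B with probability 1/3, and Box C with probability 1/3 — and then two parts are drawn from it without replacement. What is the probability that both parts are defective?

From Box A: P(both defective) = (7/13)(6/12) = 7/26.
From Box B: P(both defective) = (2/10)(1/9) = 1/45.
From Box C: P(both defective) = (9/14)(8/13) = 36/91.
Total probability = (1/3)(7/26) + (1/3)(1/45) + (1/3)(36/91) = 5627/24570.

5627/24570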